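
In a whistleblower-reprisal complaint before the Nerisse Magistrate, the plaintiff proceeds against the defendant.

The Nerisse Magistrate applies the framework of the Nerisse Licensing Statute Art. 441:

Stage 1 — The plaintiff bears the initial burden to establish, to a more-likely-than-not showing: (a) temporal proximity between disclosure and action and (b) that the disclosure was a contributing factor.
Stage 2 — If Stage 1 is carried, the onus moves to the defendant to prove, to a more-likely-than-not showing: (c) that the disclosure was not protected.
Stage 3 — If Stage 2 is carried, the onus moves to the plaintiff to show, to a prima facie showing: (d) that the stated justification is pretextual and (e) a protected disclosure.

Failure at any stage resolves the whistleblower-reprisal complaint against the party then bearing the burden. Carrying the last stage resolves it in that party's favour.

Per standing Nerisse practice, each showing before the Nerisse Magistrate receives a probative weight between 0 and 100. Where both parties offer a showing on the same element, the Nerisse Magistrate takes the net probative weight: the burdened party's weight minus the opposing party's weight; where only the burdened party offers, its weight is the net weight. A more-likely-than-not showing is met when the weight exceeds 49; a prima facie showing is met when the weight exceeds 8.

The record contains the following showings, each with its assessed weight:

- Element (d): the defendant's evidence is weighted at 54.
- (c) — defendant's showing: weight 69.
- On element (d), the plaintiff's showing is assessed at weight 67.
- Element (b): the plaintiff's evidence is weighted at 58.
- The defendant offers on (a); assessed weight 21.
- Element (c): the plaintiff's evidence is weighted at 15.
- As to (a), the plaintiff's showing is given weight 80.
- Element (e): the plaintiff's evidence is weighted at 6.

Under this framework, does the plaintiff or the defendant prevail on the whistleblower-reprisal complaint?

At Stage 1 the plaintiff must meet a more-likely-than-not showing (weight exceeds 49): on (a) the weight is 80 less the opposing 21 gives net 59, which does exceed 49, so (a) meets the standard; on (b) the weight is 58, > 49, so (b) meets the standard.
  All elements met. The burden passes to the defendant.
At Stage 2 the defendant must meet a more-likely-than-not showing (weight exceeds 49): on (c) the weight is 69 less the opposing 15 gives net 54, > 49, so (c) meets the standard.
  The defendant carries Stage 2; the plaintiff now bears the burden.
At Stage 3 the plaintiff must meet a prima facie showing (weight exceeds 8): on (d) the weight is 67 less the opposing 54 gives net 13, which does exceed 8, so (d) meets the standard; on (e) the weight is 6, which does not exceed 8, so (e) does not meet the standard.
  The plaintiff does not carry Stage 3.
The analysis ends at Stage 3; the defendant prevails.

defendant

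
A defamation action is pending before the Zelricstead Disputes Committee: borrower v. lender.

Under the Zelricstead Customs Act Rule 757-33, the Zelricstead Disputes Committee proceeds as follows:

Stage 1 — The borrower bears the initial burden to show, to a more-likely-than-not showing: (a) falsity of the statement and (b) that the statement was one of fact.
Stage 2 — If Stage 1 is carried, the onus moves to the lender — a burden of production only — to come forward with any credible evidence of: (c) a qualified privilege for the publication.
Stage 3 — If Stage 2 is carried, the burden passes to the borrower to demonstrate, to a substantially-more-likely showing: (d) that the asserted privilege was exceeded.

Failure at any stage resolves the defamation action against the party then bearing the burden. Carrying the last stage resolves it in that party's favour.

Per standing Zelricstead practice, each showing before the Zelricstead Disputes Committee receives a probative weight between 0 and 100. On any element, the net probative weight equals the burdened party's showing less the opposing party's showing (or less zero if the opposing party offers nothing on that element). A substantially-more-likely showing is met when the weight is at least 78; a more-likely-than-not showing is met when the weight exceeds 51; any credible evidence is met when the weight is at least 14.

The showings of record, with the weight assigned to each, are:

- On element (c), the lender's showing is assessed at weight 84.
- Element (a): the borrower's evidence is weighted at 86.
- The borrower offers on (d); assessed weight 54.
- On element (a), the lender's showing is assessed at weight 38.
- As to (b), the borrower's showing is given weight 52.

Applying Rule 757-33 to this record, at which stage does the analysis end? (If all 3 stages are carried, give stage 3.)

stage 1

Stage 1 — burden on borrower; standard: a more-likely-than-not showing (weight exceeds 51).
    (a): 86 − 38 = 48 ≤ 51 [not met]
    (b): 52 > 51 [met]
  The borrower does not carry Stage 1.
The analysis ends at Stage 1; the lender prevails.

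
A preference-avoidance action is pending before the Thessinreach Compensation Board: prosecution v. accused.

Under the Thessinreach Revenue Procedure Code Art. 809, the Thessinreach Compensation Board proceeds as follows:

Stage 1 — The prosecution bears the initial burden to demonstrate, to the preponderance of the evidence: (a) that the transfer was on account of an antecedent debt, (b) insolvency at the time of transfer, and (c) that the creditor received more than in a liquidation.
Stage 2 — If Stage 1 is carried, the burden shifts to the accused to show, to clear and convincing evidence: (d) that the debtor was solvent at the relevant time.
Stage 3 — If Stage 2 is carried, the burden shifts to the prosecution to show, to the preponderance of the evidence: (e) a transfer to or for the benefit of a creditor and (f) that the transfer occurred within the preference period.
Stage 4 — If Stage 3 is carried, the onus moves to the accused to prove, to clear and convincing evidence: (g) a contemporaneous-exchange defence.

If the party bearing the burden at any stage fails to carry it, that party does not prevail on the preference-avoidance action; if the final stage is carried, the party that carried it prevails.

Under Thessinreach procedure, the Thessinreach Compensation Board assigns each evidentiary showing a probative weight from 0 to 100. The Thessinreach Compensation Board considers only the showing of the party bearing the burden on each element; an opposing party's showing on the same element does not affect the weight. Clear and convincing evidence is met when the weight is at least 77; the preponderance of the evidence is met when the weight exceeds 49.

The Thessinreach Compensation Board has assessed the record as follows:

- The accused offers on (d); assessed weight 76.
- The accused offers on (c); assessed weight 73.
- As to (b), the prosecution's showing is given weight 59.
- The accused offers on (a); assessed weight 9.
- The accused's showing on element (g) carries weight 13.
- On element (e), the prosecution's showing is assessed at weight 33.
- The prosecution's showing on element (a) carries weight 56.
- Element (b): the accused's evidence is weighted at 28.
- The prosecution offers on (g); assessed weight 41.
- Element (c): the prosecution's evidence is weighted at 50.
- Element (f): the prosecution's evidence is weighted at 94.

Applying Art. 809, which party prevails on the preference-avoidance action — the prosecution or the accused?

Stage 1 (prosecution, the preponderance of the evidence, weight exceeds 49): (a) 56 (accused's 9 disregarded) > 49 — meets; (b) 59 (accused's 28 disregarded) > 49 — meets; (c) 50 (accused's 73 disregarded) > 49 — meets.
  The prosecution carries Stage 1; the accused now bears the burden.
Stage 2 (accused, clear and convincing evidence, weight is at least 77): (d) 76 < 77 — fails.
  Not every element is met, so the accused fails to carry Stage 2.
So the prosecution prevails.

prosecution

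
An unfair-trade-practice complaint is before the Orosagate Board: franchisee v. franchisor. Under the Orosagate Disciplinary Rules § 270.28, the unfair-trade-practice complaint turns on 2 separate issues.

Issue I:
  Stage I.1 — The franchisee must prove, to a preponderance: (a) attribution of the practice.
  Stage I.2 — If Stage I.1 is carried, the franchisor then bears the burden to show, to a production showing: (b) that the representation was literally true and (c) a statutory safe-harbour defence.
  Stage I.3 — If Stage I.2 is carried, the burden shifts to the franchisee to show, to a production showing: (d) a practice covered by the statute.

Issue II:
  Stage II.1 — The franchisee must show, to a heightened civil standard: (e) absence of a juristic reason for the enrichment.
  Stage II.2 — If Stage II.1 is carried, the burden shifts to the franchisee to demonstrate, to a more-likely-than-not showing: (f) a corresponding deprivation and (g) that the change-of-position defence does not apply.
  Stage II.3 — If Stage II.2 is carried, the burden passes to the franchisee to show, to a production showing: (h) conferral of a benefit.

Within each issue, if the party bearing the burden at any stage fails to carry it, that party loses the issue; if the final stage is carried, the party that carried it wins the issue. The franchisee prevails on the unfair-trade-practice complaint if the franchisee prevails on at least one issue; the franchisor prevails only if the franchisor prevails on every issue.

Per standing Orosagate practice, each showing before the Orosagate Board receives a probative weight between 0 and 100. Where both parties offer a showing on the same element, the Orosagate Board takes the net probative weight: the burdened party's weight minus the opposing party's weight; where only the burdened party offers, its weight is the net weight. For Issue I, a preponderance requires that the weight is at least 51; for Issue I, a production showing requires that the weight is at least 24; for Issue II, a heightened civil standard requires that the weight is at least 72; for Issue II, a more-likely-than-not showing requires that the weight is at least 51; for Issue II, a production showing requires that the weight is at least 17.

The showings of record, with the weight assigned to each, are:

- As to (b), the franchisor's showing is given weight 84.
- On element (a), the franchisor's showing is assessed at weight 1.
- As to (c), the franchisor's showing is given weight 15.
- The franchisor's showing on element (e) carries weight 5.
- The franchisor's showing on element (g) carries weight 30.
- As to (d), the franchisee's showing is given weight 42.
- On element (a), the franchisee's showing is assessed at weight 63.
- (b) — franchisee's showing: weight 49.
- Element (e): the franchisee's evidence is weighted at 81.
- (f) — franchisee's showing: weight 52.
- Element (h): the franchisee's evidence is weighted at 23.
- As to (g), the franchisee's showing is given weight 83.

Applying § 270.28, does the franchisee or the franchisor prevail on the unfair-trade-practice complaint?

— Issue I —
At Stage I.1 the franchisee must meet a preponderance (weight is at least 51): on (a) the weight is 63 less the opposing 1 gives net 62, ≥ 51, so (a) meets the standard.
  Stage I.1 carried; the burden shifts to the franchisor.
At Stage I.2 the franchisor must meet a production showing (weight is at least 24): on (b) the weight is 84 less the opposing 49 gives net 35, ≥ 24, so (b) meets the standard; on (c) the weight is 15, < 24, so (c) does not meet the standard.
  Stage I.2 not carried; the franchisor fails its burden.
The franchisee prevails on this issue.
— Issue II —
Stage II.1 (franchisee, a heightened civil standard, weight is at least 72): (e) net 81−5=76 ≥ 72 — meets.
  All elements met. The franchisee retains the burden for Stage II.2.
Stage II.2 (franchisee, a more-likely-than-not showing, weight is at least 51): (f) 52 ≥ 51 — meets; (g) net 83−30=53 ≥ 51 — meets.
  Stage II.2 is satisfied; the franchisee continues to bear the burden.
Stage II.3 (franchisee, a production showing, weight is at least 17): (h) 23 ≥ 17 — meets.
  All elements met at the final stage.
All stages carried — the franchisee prevails on this issue.
Per-issue: Issue I → franchisee; Issue II → franchisee. The franchisee must prevail on at least one issue; overall, the franchisee prevails.

franchisee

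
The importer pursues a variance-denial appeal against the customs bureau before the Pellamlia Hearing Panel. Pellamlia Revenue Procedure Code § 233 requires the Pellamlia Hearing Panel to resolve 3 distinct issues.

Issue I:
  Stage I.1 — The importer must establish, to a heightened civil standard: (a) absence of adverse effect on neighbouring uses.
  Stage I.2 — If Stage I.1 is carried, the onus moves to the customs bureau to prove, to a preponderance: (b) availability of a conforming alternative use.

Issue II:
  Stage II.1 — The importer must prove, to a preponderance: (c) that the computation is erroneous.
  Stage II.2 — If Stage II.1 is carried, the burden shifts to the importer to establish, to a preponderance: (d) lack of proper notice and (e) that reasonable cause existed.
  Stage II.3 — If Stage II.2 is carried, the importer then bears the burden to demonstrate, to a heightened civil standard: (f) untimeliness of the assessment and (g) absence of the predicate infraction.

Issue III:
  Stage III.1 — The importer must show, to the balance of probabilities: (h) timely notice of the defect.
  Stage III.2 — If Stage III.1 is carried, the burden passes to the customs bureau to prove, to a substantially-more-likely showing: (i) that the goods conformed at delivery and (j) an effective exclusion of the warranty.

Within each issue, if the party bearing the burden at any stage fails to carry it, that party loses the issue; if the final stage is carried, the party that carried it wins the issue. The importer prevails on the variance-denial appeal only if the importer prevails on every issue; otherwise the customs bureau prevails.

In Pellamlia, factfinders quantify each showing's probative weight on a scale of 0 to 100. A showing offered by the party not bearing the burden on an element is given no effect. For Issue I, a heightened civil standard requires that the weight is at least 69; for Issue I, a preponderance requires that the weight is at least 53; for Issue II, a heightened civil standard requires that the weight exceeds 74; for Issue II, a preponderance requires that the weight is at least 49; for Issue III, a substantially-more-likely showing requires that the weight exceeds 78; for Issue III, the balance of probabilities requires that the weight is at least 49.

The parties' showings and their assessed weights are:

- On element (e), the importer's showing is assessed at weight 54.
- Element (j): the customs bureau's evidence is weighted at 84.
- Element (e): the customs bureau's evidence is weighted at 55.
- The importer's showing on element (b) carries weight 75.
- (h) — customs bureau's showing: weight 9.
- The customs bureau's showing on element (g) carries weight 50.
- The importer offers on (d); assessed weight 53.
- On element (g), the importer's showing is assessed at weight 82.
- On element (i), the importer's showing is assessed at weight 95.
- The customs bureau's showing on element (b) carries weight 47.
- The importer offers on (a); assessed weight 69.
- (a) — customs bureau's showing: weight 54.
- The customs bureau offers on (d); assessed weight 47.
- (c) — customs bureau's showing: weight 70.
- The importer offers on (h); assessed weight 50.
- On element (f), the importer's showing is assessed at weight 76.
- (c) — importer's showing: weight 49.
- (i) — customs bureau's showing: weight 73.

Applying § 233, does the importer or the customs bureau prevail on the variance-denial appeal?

importer

— Issue I —
At Stage I.1 the importer must meet a heightened civil standard (weight is at least 69): on (a) the weight is 69 (the customs bureau's 54 is given no effect), ≥ 69, so (a) meets the standard.
  The importer carries Stage I.1; the customs bureau now bears the burden.
At Stage I.2 the customs bureau must meet a preponderance (weight is at least 53): on (b) the weight is 47 (the importer's 75 is given no effect), which does not reach 53, so (b) does not meet the standard.
  The customs bureau does not carry Stage I.2.
The importer prevails on this issue.
— Issue II —
Stage II.1 (importer, a preponderance, weight is at least 49): (c) 49 (customs bureau's 70 disregarded) ≥ 49 — meets.
  Stage II.1 carried; the burden remains with the importer.
Stage II.2 (importer, a preponderance, weight is at least 49): (d) 53 (customs bureau's 47 disregarded) ≥ 49 — meets; (e) 54 (customs bureau's 55 disregarded) ≥ 49 — meets.
  All elements met. The importer retains the burden for Stage II.3.
Stage II.3 (importer, a heightened civil standard, weight exceeds 74): (f) 76 > 74 — meets; (g) 82 (customs bureau's 50 disregarded) > 74 — meets.
  Stage II.3 carried; the final stage is satisfied.
Every stage carried; the importer prevails on this issue.
— Issue III —
At Stage III.1 the importer must meet the balance of probabilities (weight is at least 49): on (h) the weight is 50 (the customs bureau's 9 is given no effect), which does reach 49, so (h) meets the standard.
  The importer carries Stage III.1; the customs bureau now bears the burden.
At Stage III.2 the customs bureau must meet a substantially-more-likely showing (weight exceeds 78): on (i) the weight is 73 (the importer's 95 is given no effect), which does not exceed 78, so (i) does not meet the standard; on (j) the weight is 84, > 78, so (j) meets the standard.
  Not every element is met, so the customs bureau fails to carry Stage III.2.
So the importer prevails on this issue.
Per-issue: Issue I → importer; Issue II → importer; Issue III → importer. The importer must prevail on every issue; overall, the importer prevails.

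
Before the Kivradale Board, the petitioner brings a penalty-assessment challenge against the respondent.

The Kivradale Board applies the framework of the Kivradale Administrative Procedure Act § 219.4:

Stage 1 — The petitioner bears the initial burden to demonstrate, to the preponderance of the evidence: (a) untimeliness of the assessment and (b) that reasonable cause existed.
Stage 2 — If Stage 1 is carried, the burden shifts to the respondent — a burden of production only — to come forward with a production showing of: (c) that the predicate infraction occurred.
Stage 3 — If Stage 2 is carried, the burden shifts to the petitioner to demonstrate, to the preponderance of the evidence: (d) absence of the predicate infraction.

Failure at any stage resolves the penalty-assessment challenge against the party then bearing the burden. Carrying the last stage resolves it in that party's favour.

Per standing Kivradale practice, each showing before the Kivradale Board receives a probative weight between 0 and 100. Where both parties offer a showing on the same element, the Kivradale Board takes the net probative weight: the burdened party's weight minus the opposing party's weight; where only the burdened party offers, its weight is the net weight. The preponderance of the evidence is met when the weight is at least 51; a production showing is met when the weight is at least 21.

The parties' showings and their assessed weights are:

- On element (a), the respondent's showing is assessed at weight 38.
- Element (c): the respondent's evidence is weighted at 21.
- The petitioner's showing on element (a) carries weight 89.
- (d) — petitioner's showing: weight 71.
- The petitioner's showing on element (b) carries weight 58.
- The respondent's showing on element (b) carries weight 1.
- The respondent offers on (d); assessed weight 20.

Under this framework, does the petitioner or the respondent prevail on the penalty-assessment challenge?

Stage 1 — burden on petitioner; standard: the preponderance of the evidence (weight is at least 51).
    (a): 89 − 38 = 51 ≥ 51 [met]
    (b): 58 − 1 = 57 ≥ 51 [met]
  Stage 1 is satisfied; the onus moves to the respondent.
Stage 2 — burden on respondent; standard: a production showing (weight is at least 21).
    (c): 21 ≥ 21 [met]
  All elements met. The burden passes to the petitioner.
Stage 3 — burden on petitioner; standard: the preponderance of the evidence (weight is at least 51).
    (d): 71 − 20 = 51 ≥ 51 [met]
  All elements met at the final stage.
Every stage carried; the petitioner prevails.

petitioner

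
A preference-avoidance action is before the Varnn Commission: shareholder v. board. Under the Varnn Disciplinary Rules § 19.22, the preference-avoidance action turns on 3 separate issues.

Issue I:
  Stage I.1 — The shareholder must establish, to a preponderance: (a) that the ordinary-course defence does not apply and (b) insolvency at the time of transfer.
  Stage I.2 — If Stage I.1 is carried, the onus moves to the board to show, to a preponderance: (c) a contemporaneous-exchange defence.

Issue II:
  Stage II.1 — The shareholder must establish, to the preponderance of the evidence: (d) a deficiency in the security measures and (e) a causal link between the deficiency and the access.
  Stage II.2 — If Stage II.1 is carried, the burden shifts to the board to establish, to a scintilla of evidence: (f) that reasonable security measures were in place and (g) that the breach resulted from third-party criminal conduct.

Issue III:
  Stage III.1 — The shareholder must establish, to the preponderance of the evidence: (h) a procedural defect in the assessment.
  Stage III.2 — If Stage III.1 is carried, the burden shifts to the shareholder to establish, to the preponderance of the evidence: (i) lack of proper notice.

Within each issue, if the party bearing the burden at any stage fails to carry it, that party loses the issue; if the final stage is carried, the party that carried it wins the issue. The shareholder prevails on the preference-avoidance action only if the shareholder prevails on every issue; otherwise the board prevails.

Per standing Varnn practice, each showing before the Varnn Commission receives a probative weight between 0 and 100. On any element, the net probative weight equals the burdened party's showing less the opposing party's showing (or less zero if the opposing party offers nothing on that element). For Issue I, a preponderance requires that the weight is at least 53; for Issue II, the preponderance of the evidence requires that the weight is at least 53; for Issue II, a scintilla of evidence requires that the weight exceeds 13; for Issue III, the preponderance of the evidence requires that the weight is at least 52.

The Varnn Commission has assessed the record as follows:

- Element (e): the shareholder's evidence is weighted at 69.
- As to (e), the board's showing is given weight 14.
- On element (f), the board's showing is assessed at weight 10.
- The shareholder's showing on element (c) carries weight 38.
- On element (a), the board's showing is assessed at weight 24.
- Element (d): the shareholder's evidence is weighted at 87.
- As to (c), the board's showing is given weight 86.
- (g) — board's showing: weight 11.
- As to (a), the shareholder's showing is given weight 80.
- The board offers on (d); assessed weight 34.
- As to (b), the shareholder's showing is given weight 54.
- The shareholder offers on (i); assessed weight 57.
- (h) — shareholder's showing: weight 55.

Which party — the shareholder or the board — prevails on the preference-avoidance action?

— Issue I —
Stage I.1 — burden on shareholder; standard: a preponderance (weight is at least 53).
    (a): 80 − 24 = 56 ≥ 53 [met]
    (b): 54 ≥ 53 [met]
  Stage I.1 carried; the burden shifts to the board.
Stage I.2 — burden on board; standard: a preponderance (weight is at least 53).
    (c): 86 − 38 = 48 < 53 [not met]
  Not every element is met, so the board fails to carry Stage I.2.
The shareholder prevails on this issue.
— Issue II —
Stage II.1 (shareholder, the preponderance of the evidence, weight is at least 53): (d) net 87−34=53 ≥ 53 — meets; (e) net 69−14=55 ≥ 53 — meets.
  Stage II.1 carried; the burden shifts to the board.
Stage II.2 (board, a scintilla of evidence, weight exceeds 13): (f) 10 ≤ 13 — fails; (g) 11 ≤ 13 — fails.
  The board does not carry Stage II.2.
So the shareholder prevails on this issue.
— Issue III —
At Stage III.1 the shareholder must meet the preponderance of the evidence (weight is at least 52): on (h) the weight is 55, which does reach 52, so (h) meets the standard.
  Stage III.1 carried; the burden remains with the shareholder.
At Stage III.2 the shareholder must meet the preponderance of the evidence (weight is at least 52): on (i) the weight is 57, ≥ 52, so (i) meets the standard.
  The shareholder carries the last stage.
All stages carried — the shareholder prevails on this issue.
Per-issue: Issue I → shareholder; Issue II → shareholder; Issue III → shareholder. The shareholder must prevail on every issue; overall, the shareholder prevails.

shareholder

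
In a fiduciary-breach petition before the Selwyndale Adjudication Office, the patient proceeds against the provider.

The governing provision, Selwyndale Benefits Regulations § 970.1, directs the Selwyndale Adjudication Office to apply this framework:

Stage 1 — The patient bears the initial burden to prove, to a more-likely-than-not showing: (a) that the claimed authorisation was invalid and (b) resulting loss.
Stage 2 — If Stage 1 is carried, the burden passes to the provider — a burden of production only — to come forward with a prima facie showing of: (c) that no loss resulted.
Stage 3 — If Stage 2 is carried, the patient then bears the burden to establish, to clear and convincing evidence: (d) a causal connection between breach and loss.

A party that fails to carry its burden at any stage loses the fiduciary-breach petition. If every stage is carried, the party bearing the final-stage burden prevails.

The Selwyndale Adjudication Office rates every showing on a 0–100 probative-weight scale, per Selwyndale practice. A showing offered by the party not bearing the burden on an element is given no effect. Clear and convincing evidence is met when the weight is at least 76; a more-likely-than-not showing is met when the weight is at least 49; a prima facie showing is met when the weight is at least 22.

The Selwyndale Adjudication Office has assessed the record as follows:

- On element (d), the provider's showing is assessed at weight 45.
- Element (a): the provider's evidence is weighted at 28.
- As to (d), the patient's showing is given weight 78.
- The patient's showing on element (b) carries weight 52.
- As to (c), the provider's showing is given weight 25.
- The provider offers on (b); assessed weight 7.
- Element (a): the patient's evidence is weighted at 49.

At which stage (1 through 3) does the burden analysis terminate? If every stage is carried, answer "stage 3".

Stage 1 — burden on patient; standard: a more-likely-than-not showing (weight is at least 49).
    (a): 49 (provider's 28 disregarded) ≥ 49 [met]
    (b): 52 (provider's 7 disregarded) ≥ 49 [met]
  All elements met. The burden passes to the provider.
Stage 2 — burden on provider; standard: a prima facie showing (weight is at least 22).
    (c): 25 ≥ 22 [met]
  Stage 2 carried; the burden shifts to the patient.
Stage 3 — burden on patient; standard: clear and convincing evidence (weight is at least 76).
    (d): 78 (provider's 45 disregarded) ≥ 76 [met]
  All elements met at the final stage.
All stages carried — the patient prevails.

stage 3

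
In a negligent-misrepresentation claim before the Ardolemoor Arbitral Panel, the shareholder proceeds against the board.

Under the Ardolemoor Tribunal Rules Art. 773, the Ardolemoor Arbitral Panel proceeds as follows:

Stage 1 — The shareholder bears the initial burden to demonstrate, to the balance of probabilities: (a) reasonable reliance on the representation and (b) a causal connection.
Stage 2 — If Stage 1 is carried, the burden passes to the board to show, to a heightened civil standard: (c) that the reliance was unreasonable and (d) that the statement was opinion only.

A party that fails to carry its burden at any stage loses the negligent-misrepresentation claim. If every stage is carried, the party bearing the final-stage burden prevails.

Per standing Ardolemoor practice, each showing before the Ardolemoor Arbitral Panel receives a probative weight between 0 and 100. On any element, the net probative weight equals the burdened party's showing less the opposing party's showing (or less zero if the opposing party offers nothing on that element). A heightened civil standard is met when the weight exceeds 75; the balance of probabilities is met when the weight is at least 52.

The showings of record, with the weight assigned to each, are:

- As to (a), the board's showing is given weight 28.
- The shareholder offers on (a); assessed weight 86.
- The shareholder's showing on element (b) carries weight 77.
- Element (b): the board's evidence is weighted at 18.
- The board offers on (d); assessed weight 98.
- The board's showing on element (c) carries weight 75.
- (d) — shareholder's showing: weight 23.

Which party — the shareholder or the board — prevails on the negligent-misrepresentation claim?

shareholder

Stage 1 (shareholder, the balance of probabilities, weight is at least 52): (a) net 86−28=58 ≥ 52 — meets; (b) net 77−18=59 ≥ 52 — meets.
  Stage 1 is satisfied; the onus moves to the board.
Stage 2 (board, a heightened civil standard, weight exceeds 75): (c) 75 ≤ 75 — fails; (d) net 98−23=75 ≤ 75 — fails.
  Not every element is met, so the board fails to carry Stage 2.
The shareholder prevails.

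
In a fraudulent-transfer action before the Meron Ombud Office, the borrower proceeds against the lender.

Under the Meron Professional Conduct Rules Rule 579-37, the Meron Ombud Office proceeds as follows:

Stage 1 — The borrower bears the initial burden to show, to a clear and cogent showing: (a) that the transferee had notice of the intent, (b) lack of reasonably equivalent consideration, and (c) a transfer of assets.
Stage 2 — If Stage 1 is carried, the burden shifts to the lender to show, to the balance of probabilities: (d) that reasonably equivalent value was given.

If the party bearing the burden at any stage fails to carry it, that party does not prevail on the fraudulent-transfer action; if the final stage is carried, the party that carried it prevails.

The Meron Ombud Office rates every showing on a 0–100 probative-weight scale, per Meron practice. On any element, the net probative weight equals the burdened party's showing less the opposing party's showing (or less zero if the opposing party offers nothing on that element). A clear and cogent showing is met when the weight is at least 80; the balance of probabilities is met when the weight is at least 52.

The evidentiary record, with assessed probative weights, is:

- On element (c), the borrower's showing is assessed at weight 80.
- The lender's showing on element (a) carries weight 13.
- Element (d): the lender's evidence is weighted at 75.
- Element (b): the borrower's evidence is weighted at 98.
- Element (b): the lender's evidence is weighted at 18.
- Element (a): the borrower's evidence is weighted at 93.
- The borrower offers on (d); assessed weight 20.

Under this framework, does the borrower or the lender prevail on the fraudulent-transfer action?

lender

At Stage 1 the borrower must meet a clear and cogent showing (weight is at least 80): on (a) the weight is 93 less the opposing 13 gives net 80, which does reach 80, so (a) meets the standard; on (b) the weight is 98 less the opposing 18 gives net 80, which does reach 80, so (b) meets the standard; on (c) the weight is 80, ≥ 80, so (c) meets the standard.
  Stage 1 is satisfied; the onus moves to the lender.
At Stage 2 the lender must meet the balance of probabilities (weight is at least 52): on (d) the weight is 75 less the opposing 20 gives net 55, which does reach 52, so (d) meets the standard.
  All elements met at the final stage.
With every stage satisfied, the lender prevails.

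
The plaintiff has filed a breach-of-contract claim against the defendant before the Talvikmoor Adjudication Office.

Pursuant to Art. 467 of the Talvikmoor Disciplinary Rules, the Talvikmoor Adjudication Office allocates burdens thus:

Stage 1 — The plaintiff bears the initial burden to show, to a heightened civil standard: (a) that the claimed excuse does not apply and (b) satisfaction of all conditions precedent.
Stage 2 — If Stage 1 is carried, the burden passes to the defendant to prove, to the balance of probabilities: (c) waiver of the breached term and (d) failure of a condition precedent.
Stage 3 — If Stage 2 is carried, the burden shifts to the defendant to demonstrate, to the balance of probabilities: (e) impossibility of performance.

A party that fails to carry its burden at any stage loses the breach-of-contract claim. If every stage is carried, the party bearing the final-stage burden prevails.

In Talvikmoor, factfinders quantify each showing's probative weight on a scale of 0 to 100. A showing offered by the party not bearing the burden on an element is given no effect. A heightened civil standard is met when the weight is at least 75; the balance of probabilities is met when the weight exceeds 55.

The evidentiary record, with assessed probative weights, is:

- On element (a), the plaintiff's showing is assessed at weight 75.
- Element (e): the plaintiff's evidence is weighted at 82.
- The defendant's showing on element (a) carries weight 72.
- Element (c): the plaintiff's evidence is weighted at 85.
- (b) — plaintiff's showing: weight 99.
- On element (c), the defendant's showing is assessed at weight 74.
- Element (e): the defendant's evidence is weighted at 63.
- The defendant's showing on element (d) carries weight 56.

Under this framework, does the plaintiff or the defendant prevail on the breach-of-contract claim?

defendant

At Stage 1 the plaintiff must meet a heightened civil standard (weight is at least 75): on (a) the weight is 75 (the defendant's 72 is given no effect), ≥ 75, so (a) meets the standard; on (b) the weight is 99, ≥ 75, so (b) meets the standard.
  Stage 1 carried; the burden shifts to the defendant.
At Stage 2 the defendant must meet the balance of probabilities (weight exceeds 55): on (c) the weight is 74 (the plaintiff's 85 is given no effect), > 55, so (c) meets the standard; on (d) the weight is 56, which does exceed 55, so (d) meets the standard.
  Stage 2 is satisfied; the defendant continues to bear the burden.
At Stage 3 the defendant must meet the balance of probabilities (weight exceeds 55): on (e) the weight is 63 (the plaintiff's 82 is given no effect), > 55, so (e) meets the standard.
  The defendant carries the last stage.
Every stage carried; the defendant prevails.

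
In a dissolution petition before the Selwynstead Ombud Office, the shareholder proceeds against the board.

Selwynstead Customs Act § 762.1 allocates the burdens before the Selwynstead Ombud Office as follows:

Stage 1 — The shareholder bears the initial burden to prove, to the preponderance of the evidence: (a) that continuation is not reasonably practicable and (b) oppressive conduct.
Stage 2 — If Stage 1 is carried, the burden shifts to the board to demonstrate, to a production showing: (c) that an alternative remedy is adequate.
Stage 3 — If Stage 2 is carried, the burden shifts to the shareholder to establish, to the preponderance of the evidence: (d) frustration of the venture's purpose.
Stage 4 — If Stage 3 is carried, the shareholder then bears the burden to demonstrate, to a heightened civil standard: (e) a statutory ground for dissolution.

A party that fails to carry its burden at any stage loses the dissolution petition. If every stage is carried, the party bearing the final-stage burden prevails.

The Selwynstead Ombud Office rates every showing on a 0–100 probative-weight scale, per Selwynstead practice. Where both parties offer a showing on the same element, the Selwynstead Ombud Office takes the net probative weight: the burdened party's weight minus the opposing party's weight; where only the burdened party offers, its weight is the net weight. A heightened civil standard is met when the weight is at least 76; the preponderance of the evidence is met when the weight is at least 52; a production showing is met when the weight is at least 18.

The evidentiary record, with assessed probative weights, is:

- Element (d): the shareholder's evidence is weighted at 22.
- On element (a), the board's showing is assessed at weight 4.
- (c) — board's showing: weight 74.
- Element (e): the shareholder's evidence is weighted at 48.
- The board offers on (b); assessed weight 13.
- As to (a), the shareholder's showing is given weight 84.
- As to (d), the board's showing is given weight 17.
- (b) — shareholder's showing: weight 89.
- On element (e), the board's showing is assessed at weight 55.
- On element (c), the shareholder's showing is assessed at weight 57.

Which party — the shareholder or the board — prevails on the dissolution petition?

At Stage 1 the shareholder must meet the preponderance of the evidence (weight is at least 52): on (a) the weight is 84 less the opposing 4 gives net 80, ≥ 52, so (a) meets the standard; on (b) the weight is 89 less the opposing 13 gives net 76, which does reach 52, so (b) meets the standard.
  The shareholder carries Stage 1; the board now bears the burden.
At Stage 2 the board must meet a production showing (weight is at least 18): on (c) the weight is 74 less the opposing 57 gives net 17, < 18, so (c) does not meet the standard.
  Stage 2 not carried; the board fails its burden.
So the shareholder prevails.

shareholder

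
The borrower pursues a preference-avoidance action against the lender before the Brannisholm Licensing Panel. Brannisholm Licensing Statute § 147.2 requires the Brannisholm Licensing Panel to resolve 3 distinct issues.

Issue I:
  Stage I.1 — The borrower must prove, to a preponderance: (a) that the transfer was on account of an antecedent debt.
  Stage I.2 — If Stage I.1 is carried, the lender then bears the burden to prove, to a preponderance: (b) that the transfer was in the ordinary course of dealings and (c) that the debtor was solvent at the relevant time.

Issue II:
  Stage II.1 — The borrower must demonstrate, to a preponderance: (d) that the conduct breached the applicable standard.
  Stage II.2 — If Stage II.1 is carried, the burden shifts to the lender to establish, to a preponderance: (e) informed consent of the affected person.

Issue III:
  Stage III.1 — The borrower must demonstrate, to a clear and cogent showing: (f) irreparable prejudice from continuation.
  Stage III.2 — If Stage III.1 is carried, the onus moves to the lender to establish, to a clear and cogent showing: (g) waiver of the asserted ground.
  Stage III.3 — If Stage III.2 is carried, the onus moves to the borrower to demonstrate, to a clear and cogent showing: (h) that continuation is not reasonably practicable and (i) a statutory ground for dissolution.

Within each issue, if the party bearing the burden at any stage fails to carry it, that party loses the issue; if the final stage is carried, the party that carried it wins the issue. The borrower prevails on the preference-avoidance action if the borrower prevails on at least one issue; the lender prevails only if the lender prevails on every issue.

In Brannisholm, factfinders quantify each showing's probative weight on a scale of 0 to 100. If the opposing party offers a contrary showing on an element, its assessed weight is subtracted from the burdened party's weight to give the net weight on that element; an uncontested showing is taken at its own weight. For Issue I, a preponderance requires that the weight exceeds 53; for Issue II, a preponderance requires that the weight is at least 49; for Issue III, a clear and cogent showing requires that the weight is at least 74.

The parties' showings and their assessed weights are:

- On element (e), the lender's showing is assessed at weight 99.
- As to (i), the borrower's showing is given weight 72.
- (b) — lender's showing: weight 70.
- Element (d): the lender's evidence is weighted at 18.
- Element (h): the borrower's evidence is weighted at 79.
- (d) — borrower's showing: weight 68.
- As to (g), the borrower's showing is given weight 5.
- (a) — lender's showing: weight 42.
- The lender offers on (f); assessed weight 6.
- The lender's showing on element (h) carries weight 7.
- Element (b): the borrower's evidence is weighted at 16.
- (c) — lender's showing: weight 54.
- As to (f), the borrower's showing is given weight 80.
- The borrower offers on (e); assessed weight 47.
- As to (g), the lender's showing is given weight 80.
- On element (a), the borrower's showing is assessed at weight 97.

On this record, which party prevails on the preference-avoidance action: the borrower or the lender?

lender

— Issue I —
Stage I.1 — burden on borrower; standard: a preponderance (weight exceeds 53).
    (a): 97 − 42 = 55 > 53 [met]
  The borrower carries Stage I.1; the lender now bears the burden.
Stage I.2 — burden on lender; standard: a preponderance (weight exceeds 53).
    (b): 70 − 16 = 54 > 53 [met]
    (c): 54 > 53 [met]
  The lender carries the last stage.
Every stage carried; the lender prevails on this issue.
— Issue II —
At Stage II.1 the borrower must meet a preponderance (weight is at least 49): on (d) the weight is 68 less the opposing 18 gives net 50, ≥ 49, so (d) meets the standard.
  The borrower carries Stage II.1; the lender now bears the burden.
At Stage II.2 the lender must meet a preponderance (weight is at least 49): on (e) the weight is 99 less the opposing 47 gives net 52, ≥ 49, so (e) meets the standard.
  All elements met at the final stage.
Every stage carried; the lender prevails on this issue.
— Issue III —
At Stage III.1 the borrower must meet a clear and cogent showing (weight is at least 74): on (f) the weight is 80 less the opposing 6 gives net 74, which does reach 74, so (f) meets the standard.
  The borrower carries Stage III.1; the lender now bears the burden.
At Stage III.2 the lender must meet a clear and cogent showing (weight is at least 74): on (g) the weight is 80 less the opposing 5 gives net 75, which does reach 74, so (g) meets the standard.
  Stage III.2 is satisfied; the onus moves to the borrower.
At Stage III.3 the borrower must meet a clear and cogent showing (weight is at least 74): on (h) the weight is 79 less the opposing 7 gives net 72, < 74, so (h) does not meet the standard; on (i) the weight is 72, < 74, so (i) does not meet the standard.
  Stage III.3 not carried; the borrower fails its burden.
So the lender prevails on this issue.
Per-issue: Issue I → lender; Issue II → lender; Issue III → lender. The borrower must prevail on at least one issue; overall, the lender prevails.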